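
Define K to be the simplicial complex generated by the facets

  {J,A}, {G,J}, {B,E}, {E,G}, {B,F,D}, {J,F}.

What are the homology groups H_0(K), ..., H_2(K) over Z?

K has 7 vertices, 8 edges, 1 triangle.
rank ∂_0 = 0, rank ∂_1 = 6 ⇒ b_0 = 7 − 0 − 6 = 1; all invariant factors of ∂_1 are 1 so no torsion. So H_0 = Z.
rank ∂_1 = 6, rank ∂_2 = 1 ⇒ b_1 = 8 − 6 − 1 = 1; all invariant factors of ∂_2 are 1 so no torsion. So H_1 = Z.
rank ∂_2 = 1, rank ∂_3 = 0 ⇒ b_2 = 1 − 1 − 0 = 0. So H_2 = 0.

H_0 ≅ Z,  H_1 ≅ Z,  H_2 = 0.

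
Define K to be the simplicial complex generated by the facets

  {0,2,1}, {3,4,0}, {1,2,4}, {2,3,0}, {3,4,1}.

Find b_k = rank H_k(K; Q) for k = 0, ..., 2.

b_0 = 1, b_1 = 1, b_2 = 0.

Order the vertices as 0 < 1 < 2 < 3 < 4. Listing each simplex with vertices in this order, K has dimension 2 with simplices:

  0-simplices (5): [0], [1], [2], [3], [4]
  1-simplices (10): [0,1], [0,2], [0,3], [0,4], [1,2], [1,3], [1,4], [2,3], [2,4], [3,4]
  2-simplices (5): [0,1,2], [0,2,3], [0,3,4], [1,2,4], [1,3,4]

giving chain groups C_0 ≅ Z^5, C_1 ≅ Z^10, C_2 ≅ Z^5.

∂_1: C_1 → C_0 is given by ∂[p,q] = [q] − [p].
As a 5×10 matrix over Z this has rank 4, with invariant factors (1,1,1,1).

Boundary ∂_2: C_2 → C_1 sends each 2-simplex [p,q,r] to [q,r] − [p,r] + [p,q]. For instance
  ∂[0,1,2] = [1,2] − [0,2] + [0,1],
  ∂[0,2,3] = [2,3] − [0,3] + [0,2].
The 10×5 boundary matrix has rank 5 and Smith normal form diag(1,1,1,1,1).

Reading off H_k = ker ∂_k / im ∂_{k+1}:

  H_0: rank C_0 − rank ∂_1 = 5 − 4 = 1, and the invariant factors of ∂_1 are all 1, so H_0 = Z.
  H_1: rank ker ∂_1 − rank ∂_2 = (10 − 4) − 5 = 1, and the invariant factors of ∂_2 are all 1, so H_1 = Z.
  H_2: rank ker ∂_2 − rank ∂_3 = (5 − 5) − 0 = 0, and there is no ∂_3, so H_2 = 0.

Hence the Betti numbers are b_0 = 1, b_1 = 1, b_2 = 0.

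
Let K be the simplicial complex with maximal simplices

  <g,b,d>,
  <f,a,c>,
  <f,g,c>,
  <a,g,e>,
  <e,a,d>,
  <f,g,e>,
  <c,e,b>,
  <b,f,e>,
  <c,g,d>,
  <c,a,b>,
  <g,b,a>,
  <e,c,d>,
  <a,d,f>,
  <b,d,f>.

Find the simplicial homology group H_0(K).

H_0 ≅ Z.

Take the total order a < b < c < d < e < f < g on the vertex set. Then K (dimension 2) consists of the simplices:

  0-simplices (7): a, b, c, d, e, f, g
  1-simplices (21): ab, ac, ad, ae, af, ag, bc, bd, be, bf, bg, cd, ce, cf, cg, de, df, dg, ef, eg, fg
  2-simplices (14): abc, abg, acf, ade, adf, aeg, bce, bdf, bdg, bef, cde, cdg, cfg, efg

so the chain groups are C_0 ≅ Z^7, C_1 ≅ Z^21, C_2 ≅ Z^14.

The boundary map ∂_1: C_1 → C_0 maps an edge to its endpoints' difference, ∂[p,q] = q − p.
The 7×21 boundary matrix has rank 6 and Smith normal form diag(1,1,1,1,1,1).

Boundary ∂_2: C_2 → C_1 maps a triangle to the signed sum of its edges. For instance
  ∂bef = ef − bf + be,
  ∂aeg = eg − ag + ae.
The 21×14 boundary matrix has rank 13 and Smith normal form diag(1,1,1,1,1,1,1,1,1,1,1,1,1).

Computing H_k = (kernel of ∂_k) / (image of ∂_{k+1}):

  H_0: rank C_0 − rank ∂_1 = 7 − 6 = 1, and the invariant factors of ∂_1 are all 1, so H_0 ≅ Z.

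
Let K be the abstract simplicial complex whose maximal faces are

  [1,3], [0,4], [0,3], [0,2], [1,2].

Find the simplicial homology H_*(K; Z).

Fix the vertex order 0 < 1 < 2 < 3 < 4 and write every simplex with vertices in increasing order. Then dim K = 1 and the simplices of K are:

  0-simplices (5): [0], [1], [2], [3], [4]
  1-simplices (5): [0,2], [0,3], [0,4], [1,2], [1,3]

giving chain groups C_0 ≅ Z^5, C_1 ≅ Z^5.

∂_1: C_1 → C_0 is given by ∂[p,q] = [q] − [p]. For instance
  ∂[0,4] = [4] − [0].
The resulting 5×5 matrix has rank 4, and its Smith normal form has invariant factors (1,1,1,1).

Now H_k = ker ∂_k / im ∂_{k+1}, so:

  H_0: rank C_0 − rank ∂_1 = 5 − 4 = 1, and the invariant factors of ∂_1 are all 1, so H_0 = Z.
  H_1: rank ker ∂_1 − rank ∂_2 = (5 − 4) − 0 = 1, and there is no ∂_2, so H_1 = Z.

H_0 ≅ Z,  H_1 ≅ Z.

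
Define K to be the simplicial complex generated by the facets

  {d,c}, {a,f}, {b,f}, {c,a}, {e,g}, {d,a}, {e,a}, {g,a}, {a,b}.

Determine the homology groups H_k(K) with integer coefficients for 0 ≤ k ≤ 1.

Fix the vertex order a < b < c < d < e < f < g and write every simplex with vertices in increasing order. Then dim K = 1 and the simplices of K are:

  0-simplices (7): a, b, c, d, e, f, g
  1-simplices (9): ab, ac, ad, ae, af, ag, bf, cd, eg

Hence C_0 ≅ Z^7, C_1 ≅ Z^9.

Boundary ∂_1: C_1 → C_0 sends each edge [p,q] (with p < q) to q − p.
The resulting 7×9 matrix has rank 6, and its Smith normal form has invariant factors (1,1,1,1,1,1).

From H_k ≅ ker(∂_k) / im(∂_{k+1}) we obtain:

  H_0: rank C_0 − rank ∂_1 = 7 − 6 = 1, and the invariant factors of ∂_1 are all 1, so H_0 ≅ Z.
  H_1: rank ker ∂_1 − rank ∂_2 = (9 − 6) − 0 = 3, and there is no ∂_2, so H_1 ≅ Z^3.

As a check, the Euler characteristic is 7 − 9 = -2, which agrees with 1 − 3 = -2.

H_0 = Z,  H_1 = Z^3.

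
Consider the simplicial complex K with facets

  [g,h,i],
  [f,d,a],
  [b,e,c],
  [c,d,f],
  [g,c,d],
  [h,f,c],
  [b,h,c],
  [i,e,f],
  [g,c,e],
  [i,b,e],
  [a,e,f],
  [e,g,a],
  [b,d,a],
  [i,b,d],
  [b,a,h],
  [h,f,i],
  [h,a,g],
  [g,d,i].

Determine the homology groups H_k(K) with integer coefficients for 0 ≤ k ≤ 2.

K has 9 vertices, 27 edges, 18 triangles.
rank ∂_0 = 0, rank ∂_1 = 8 ⇒ b_0 = 9 − 0 − 8 = 1; all invariant factors of ∂_1 are 1 so no torsion. So H_0 = Z.
rank ∂_1 = 8, rank ∂_2 = 17 ⇒ b_1 = 27 − 8 − 17 = 2; all invariant factors of ∂_2 are 1 so no torsion. So H_1 = Z^2.
rank ∂_2 = 17, rank ∂_3 = 0 ⇒ b_2 = 18 − 17 − 0 = 1. So H_2 = Z.

H_0 = Z,  H_1 = Z^2,  H_2 = Z.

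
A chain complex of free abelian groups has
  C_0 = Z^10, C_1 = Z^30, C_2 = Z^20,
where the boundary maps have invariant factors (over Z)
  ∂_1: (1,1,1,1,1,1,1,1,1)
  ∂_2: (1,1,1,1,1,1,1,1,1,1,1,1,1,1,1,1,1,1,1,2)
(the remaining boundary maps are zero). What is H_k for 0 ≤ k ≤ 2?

H_0: b_0 = 10 − 0 − 9 = 1; torsion from ∂_1 factors > 1: none. So H_0 ≅ Z.
H_1: b_1 = 30 − 9 − 20 = 1; torsion from ∂_2 factors > 1: [2]. So H_1 ≅ Z ⊕ Z/2Z.
H_2: b_2 = 20 − 20 − 0 = 0; torsion from ∂_3 factors > 1: none. So H_2 ≅ 0.

H_0 ≅ Z,  H_1 ≅ Z ⊕ Z/2Z,  H_2 = 0.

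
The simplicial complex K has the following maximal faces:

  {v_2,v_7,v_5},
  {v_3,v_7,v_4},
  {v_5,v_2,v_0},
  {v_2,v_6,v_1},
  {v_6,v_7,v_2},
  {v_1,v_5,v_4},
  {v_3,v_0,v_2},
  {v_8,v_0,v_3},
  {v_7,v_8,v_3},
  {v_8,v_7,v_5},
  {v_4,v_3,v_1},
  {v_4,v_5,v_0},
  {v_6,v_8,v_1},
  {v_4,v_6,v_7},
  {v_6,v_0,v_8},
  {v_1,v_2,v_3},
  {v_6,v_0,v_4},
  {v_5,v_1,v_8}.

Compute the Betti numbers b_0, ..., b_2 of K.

Take the total order v_0 < v_1 < v_2 < v_3 < v_4 < v_5 < v_6 < v_7 < v_8 on the vertex set. Then K (dimension 2) consists of the simplices:

  0-simplices (9): [v_0], [v_1], [v_2], [v_3], [v_4], [v_5], [v_6], [v_7], [v_8]
  1-simplices (27): (27 of them)
  2-simplices (18): (18 of them)

so the chain groups are C_0 ≅ Z^9, C_1 ≅ Z^27, C_2 ≅ Z^18.

Boundary ∂_1: C_1 → C_0 sends each edge [p,q] (with p < q) to q − p. For instance
  ∂[v_2,v_3] = [v_3] − [v_2].
This gives a 9×27 integer matrix of rank 8; reducing to Smith normal form yields diagonal entries (1,1,1,1,1,1,1,1).

The boundary map ∂_2: C_2 → C_1 sends each 2-simplex [p,q,r] to [q,r] − [p,r] + [p,q]. For instance
  ∂[v_1,v_4,v_5] = [v_4,v_5] − [v_1,v_5] + [v_1,v_4],
  ∂[v_2,v_6,v_7] = [v_6,v_7] − [v_2,v_7] + [v_2,v_6].
The resulting 27×18 matrix has rank 17, and its Smith normal form has invariant factors (1,1,1,1,1,1,1,1,1,1,1,1,1,1,1,1,1).

Now H_k = ker ∂_k / im ∂_{k+1}, so:

  H_0: rank C_0 − rank ∂_1 = 9 − 8 = 1, and the invariant factors of ∂_1 are all 1, so H_0 ≅ Z.
  H_1: rank ker ∂_1 − rank ∂_2 = (27 − 8) − 17 = 2, and the invariant factors of ∂_2 are all 1, so H_1 ≅ Z^2.
  H_2: rank ker ∂_2 − rank ∂_3 = (18 − 17) − 0 = 1, and there is no ∂_3, so H_2 ≅ Z.

Hence the Betti numbers are b_0 = 1, b_1 = 2, b_2 = 1.

b_0 = 1, b_1 = 2, b_2 = 1.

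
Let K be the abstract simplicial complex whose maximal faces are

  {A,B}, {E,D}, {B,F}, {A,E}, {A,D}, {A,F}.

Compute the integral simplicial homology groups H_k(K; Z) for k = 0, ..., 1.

H_0 ≅ Z,  H_1 ≅ Z^2.

K has 5 vertices, 6 edges.
rank ∂_0 = 0, rank ∂_1 = 4 ⇒ b_0 = 5 − 0 − 4 = 1; all invariant factors of ∂_1 are 1 so no torsion. So H_0 = Z.
rank ∂_1 = 4, rank ∂_2 = 0 ⇒ b_1 = 6 − 4 − 0 = 2. So H_1 = Z^2.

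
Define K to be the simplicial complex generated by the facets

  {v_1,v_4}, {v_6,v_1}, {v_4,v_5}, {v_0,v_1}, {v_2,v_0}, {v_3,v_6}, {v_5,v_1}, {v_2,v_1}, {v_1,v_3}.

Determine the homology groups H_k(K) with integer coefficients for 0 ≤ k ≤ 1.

H_0 = Z,  H_1 = Z^3.

Take the total order v_0 < v_1 < v_2 < v_3 < v_4 < v_5 < v_6 on the vertex set. Then K (dimension 1) consists of the simplices:

  0-simplices (7): [v_0], [v_1], [v_2], [v_3], [v_4], [v_5], [v_6]
  1-simplices (9): [v_0,v_1], [v_0,v_2], [v_1,v_2], [v_1,v_3], [v_1,v_4], [v_1,v_5], [v_1,v_6], [v_3,v_6], [v_4,v_5]

so the chain groups are C_0 ≅ Z^7, C_1 ≅ Z^9.

The boundary map ∂_1: C_1 → C_0 maps an edge to its endpoints' difference, ∂[p,q] = q − p.
As a 7×9 matrix over Z this has rank 6, with invariant factors (1,1,1,1,1,1).

Reading off H_k = ker ∂_k / im ∂_{k+1}:

  H_0: rank C_0 − rank ∂_1 = 7 − 6 = 1, and the invariant factors of ∂_1 are all 1, so H_0 ≅ Z.
  H_1: rank ker ∂_1 − rank ∂_2 = (9 − 6) − 0 = 3, and there is no ∂_2, so H_1 ≅ Z^3.

As a check, the Euler characteristic is 7 − 9 = -2, which agrees with 1 − 3 = -2.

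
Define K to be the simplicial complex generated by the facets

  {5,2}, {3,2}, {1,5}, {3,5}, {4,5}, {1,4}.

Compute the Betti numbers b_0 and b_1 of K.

Take the total order 1 < 2 < 3 < 4 < 5 on the vertex set. Then K (dimension 1) consists of the simplices:

  0-simplices (5): [1], [2], [3], [4], [5]
  1-simplices (6): [1,4], [1,5], [2,3], [2,5], [3,5], [4,5]

so the chain groups are C_0 ≅ Z^5, C_1 ≅ Z^6.

The boundary map ∂_1: C_1 → C_0 maps an edge to its endpoints' difference, ∂[p,q] = q − p.
The 5×6 boundary matrix has rank 4 and Smith normal form diag(1,1,1,1).

From H_k ≅ ker(∂_k) / im(∂_{k+1}) we obtain:

  H_0: rank C_0 − rank ∂_1 = 5 − 4 = 1, and the invariant factors of ∂_1 are all 1, so H_0 ≅ Z.
  H_1: rank ker ∂_1 − rank ∂_2 = (6 − 4) − 0 = 2, and there is no ∂_2, so H_1 ≅ Z^2.

Hence the Betti numbers are b_0 = 1, b_1 = 2.

b_0 = 1, b_1 = 2.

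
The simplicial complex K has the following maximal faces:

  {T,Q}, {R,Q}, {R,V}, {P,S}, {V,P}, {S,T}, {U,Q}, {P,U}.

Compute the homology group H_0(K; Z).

H_0 = Z.

We work with the vertex ordering P < Q < R < S < T < U < V. The simplices of K, each written with vertices in increasing order, are:

  0-simplices (7): P, Q, R, S, T, U, V
  1-simplices (8): PS, PU, PV, QR, QT, QU, RV, ST

so the chain groups are C_0 ≅ Z^7, C_1 ≅ Z^8.

The boundary map ∂_1: C_1 → C_0 is given by ∂[p,q] = [q] − [p]. For instance
  ∂PV = V − P.
As a 7×8 matrix over Z this has rank 6, with invariant factors (1,1,1,1,1,1).

Reading off H_k = ker ∂_k / im ∂_{k+1}:

  H_0: rank C_0 − rank ∂_1 = 7 − 6 = 1, and the invariant factors of ∂_1 are all 1, so H_0 = Z.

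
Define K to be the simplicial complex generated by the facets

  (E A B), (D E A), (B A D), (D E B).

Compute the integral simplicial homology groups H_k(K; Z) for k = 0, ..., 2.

H_0 = Z,  H_1 = 0,  H_2 = Z.

Fix the vertex order A < B < D < E and write every simplex with vertices in increasing order. Then dim K = 2 and the simplices of K are:

  0-simplices (4): A, B, D, E
  1-simplices (6): AB, AD, AE, BD, BE, DE
  2-simplices (4): ABD, ABE, ADE, BDE

Hence C_0 ≅ Z^4, C_1 ≅ Z^6, C_2 ≅ Z^4.

Boundary ∂_1: C_1 → C_0 is given by ∂[p,q] = [q] − [p]. For instance
  ∂AE = E − A.
As a 4×6 matrix over Z this has rank 3, with invariant factors (1,1,1).

The boundary map ∂_2: C_2 → C_1 maps a triangle to the signed sum of its edges. For instance
  ∂BDE = DE − BE + BD,
  ∂ABD = BD − AD + AB.
The resulting 6×4 matrix has rank 3, and its Smith normal form has invariant factors (1,1,1).

From H_k ≅ ker(∂_k) / im(∂_{k+1}) we obtain:

  H_0: rank C_0 − rank ∂_1 = 4 − 3 = 1, and the invariant factors of ∂_1 are all 1, so H_0 = Z.
  H_1: rank ker ∂_1 − rank ∂_2 = (6 − 3) − 3 = 0, and the invariant factors of ∂_2 are all 1, so H_1 = 0.
  H_2: rank ker ∂_2 − rank ∂_3 = (4 − 3) − 0 = 1, and there is no ∂_3, so H_2 = Z.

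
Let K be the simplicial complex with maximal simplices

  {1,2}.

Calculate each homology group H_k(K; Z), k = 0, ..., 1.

Fix the vertex order 1 < 2 and write every simplex with vertices in increasing order. Then dim K = 1 and the simplices of K are:

  0-simplices (2): [1], [2]
  1-simplices (1): [1,2]

so the chain groups are C_0 ≅ Z^2, C_1 ≅ Z^1.

∂_1: C_1 → C_0 sends each edge [p,q] (with p < q) to q − p. For instance
  ∂[1,2] = [2] − [1].
The resulting 2×1 matrix has rank 1, and its Smith normal form has invariant factors (1).

Computing H_k = (kernel of ∂_k) / (image of ∂_{k+1}):

  H_0: rank C_0 − rank ∂_1 = 2 − 1 = 1, and the invariant factors of ∂_1 are all 1, so H_0 = Z.
  H_1: rank ker ∂_1 − rank ∂_2 = (1 − 1) − 0 = 0, and there is no ∂_2, so H_1 = 0.

H_0 = Z,  H_1 = 0.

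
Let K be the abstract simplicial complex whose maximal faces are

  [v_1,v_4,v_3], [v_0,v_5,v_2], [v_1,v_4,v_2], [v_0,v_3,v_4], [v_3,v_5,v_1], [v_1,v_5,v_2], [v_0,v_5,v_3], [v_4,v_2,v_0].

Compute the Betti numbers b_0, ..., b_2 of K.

b_0 = 1, b_1 = 0, b_2 = 1.

Order the vertices as v_0 < v_1 < v_2 < v_3 < v_4 < v_5. Listing each simplex with vertices in this order, K has dimension 2 with simplices:

  0-simplices (6): [v_0], [v_1], [v_2], [v_3], [v_4], [v_5]
  1-simplices (12): [v_0,v_2], [v_0,v_3], [v_0,v_4], [v_0,v_5], [v_1,v_2], [v_1,v_3], [v_1,v_4], [v_1,v_5], [v_2,v_4], [v_2,v_5], [v_3,v_4], [v_3,v_5]
  2-simplices (8): [v_0,v_2,v_4], [v_0,v_2,v_5], [v_0,v_3,v_4], [v_0,v_3,v_5], [v_1,v_2,v_4], [v_1,v_2,v_5], [v_1,v_3,v_4], [v_1,v_3,v_5]

giving chain groups C_0 ≅ Z^6, C_1 ≅ Z^12, C_2 ≅ Z^8.

The boundary map ∂_1: C_1 → C_0 sends each edge [p,q] (with p < q) to q − p. For instance
  ∂[v_0,v_3] = [v_3] − [v_0].
The 6×12 boundary matrix has rank 5 and Smith normal form diag(1,1,1,1,1).

Boundary ∂_2: C_2 → C_1 maps a triangle to the signed sum of its edges. For instance
  ∂[v_1,v_2,v_4] = [v_2,v_4] − [v_1,v_4] + [v_1,v_2],
  ∂[v_1,v_3,v_4] = [v_3,v_4] − [v_1,v_4] + [v_1,v_3].
The 12×8 boundary matrix has rank 7 and Smith normal form diag(1,1,1,1,1,1,1).

Computing H_k = (kernel of ∂_k) / (image of ∂_{k+1}):

  H_0: rank C_0 − rank ∂_1 = 6 − 5 = 1, and the invariant factors of ∂_1 are all 1, so H_0 ≅ Z.
  H_1: rank ker ∂_1 − rank ∂_2 = (12 − 5) − 7 = 0, and the invariant factors of ∂_2 are all 1, so H_1 ≅ 0.
  H_2: rank ker ∂_2 − rank ∂_3 = (8 − 7) − 0 = 1, and there is no ∂_3, so H_2 ≅ Z.

(K is a triangulation of the 2-sphere S^2.)

Hence the Betti numbers are b_0 = 1, b_1 = 0, b_2 = 1.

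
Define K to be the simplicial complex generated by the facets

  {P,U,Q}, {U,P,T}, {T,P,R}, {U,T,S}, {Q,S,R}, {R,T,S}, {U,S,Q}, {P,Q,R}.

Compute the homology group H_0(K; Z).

H_0 ≅ Z.

Order the vertices as P < Q < R < S < T < U. Listing each simplex with vertices in this order, K has dimension 2 with simplices:

  0-simplices (6): P, Q, R, S, T, U
  1-simplices (12): PQ, PR, PT, PU, QR, QS, QU, RS, RT, ST, SU, TU
  2-simplices (8): PQR, PQU, PRT, PTU, QRS, QSU, RST, STU

so the chain groups are C_0 ≅ Z^6, C_1 ≅ Z^12, C_2 ≅ Z^8.

∂_1: C_1 → C_0 sends each edge [p,q] (with p < q) to q − p. For instance
  ∂PT = T − P.
The 6×12 boundary matrix has rank 5 and Smith normal form diag(1,1,1,1,1).

∂_2: C_2 → C_1 acts by ∂[p,q,r] = [q,r] − [p,r] + [p,q]. For instance
  ∂QSU = SU − QU + QS,
  ∂RST = ST − RT + RS.
This gives a 12×8 integer matrix of rank 7; reducing to Smith normal form yields diagonal entries (1,1,1,1,1,1,1).

Now H_k = ker ∂_k / im ∂_{k+1}, so:

  H_0: rank C_0 − rank ∂_1 = 6 − 5 = 1, and the invariant factors of ∂_1 are all 1, so H_0 ≅ Z.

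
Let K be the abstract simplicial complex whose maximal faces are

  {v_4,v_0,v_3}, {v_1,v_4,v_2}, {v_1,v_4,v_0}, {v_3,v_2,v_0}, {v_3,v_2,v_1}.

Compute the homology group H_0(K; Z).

H_0 = Z.

Order the vertices as v_0 < v_1 < v_2 < v_3 < v_4. Listing each simplex with vertices in this order, K has dimension 2 with simplices:

  0-simplices (5): [v_0], [v_1], [v_2], [v_3], [v_4]
  1-simplices (10): [v_0,v_1], [v_0,v_2], [v_0,v_3], [v_0,v_4], [v_1,v_2], [v_1,v_3], [v_1,v_4], [v_2,v_3], [v_2,v_4], [v_3,v_4]
  2-simplices (5): [v_0,v_1,v_4], [v_0,v_2,v_3], [v_0,v_3,v_4], [v_1,v_2,v_3], [v_1,v_2,v_4]

so the chain groups are C_0 ≅ Z^5, C_1 ≅ Z^10, C_2 ≅ Z^5.

Boundary ∂_1: C_1 → C_0 maps an edge to its endpoints' difference, ∂[p,q] = q − p. For instance
  ∂[v_1,v_2] = [v_2] − [v_1].
The resulting 5×10 matrix has rank 4, and its Smith normal form has invariant factors (1,1,1,1).

The boundary map ∂_2: C_2 → C_1 acts by ∂[p,q,r] = [q,r] − [p,r] + [p,q]. For instance
  ∂[v_0,v_1,v_4] = [v_1,v_4] − [v_0,v_4] + [v_0,v_1],
  ∂[v_0,v_3,v_4] = [v_3,v_4] − [v_0,v_4] + [v_0,v_3].
As a 10×5 matrix over Z this has rank 5, with invariant factors (1,1,1,1,1).

Reading off H_k = ker ∂_k / im ∂_{k+1}:

  H_0: rank C_0 − rank ∂_1 = 5 − 4 = 1, and the invariant factors of ∂_1 are all 1, so H_0 = Z.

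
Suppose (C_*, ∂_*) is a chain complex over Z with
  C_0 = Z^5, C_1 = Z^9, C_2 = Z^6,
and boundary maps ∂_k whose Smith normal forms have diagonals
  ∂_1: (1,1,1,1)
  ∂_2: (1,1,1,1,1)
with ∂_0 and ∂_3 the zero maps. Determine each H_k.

H_0: b_0 = 5 − 0 − 4 = 1; torsion from ∂_1 factors > 1: none. So H_0 = Z.
H_1: b_1 = 9 − 4 − 5 = 0; torsion from ∂_2 factors > 1: none. So H_1 = 0.
H_2: b_2 = 6 − 5 − 0 = 1; torsion from ∂_3 factors > 1: none. So H_2 = Z.

H_0 = Z,  H_1 = 0,  H_2 = Z.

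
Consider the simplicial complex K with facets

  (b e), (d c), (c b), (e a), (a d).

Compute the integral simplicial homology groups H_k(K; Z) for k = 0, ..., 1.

Fix the vertex order a < b < c < d < e and write every simplex with vertices in increasing order. Then dim K = 1 and the simplices of K are:

  0-simplices (5): a, b, c, d, e
  1-simplices (5): ad, ae, bc, be, cd

Hence C_0 ≅ Z^5, C_1 ≅ Z^5.

∂_1: C_1 → C_0 maps an edge to its endpoints' difference, ∂[p,q] = q − p. For instance
  ∂be = e − b.
As a 5×5 matrix over Z this has rank 4, with invariant factors (1,1,1,1).

Reading off H_k = ker ∂_k / im ∂_{k+1}:

  H_0: rank C_0 − rank ∂_1 = 5 − 4 = 1, and the invariant factors of ∂_1 are all 1, so H_0 = Z.
  H_1: rank ker ∂_1 − rank ∂_2 = (5 − 4) − 0 = 1, and there is no ∂_2, so H_1 = Z.

H_0 ≅ Z,  H_1 ≅ Z.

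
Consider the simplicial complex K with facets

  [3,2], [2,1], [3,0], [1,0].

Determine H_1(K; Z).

We work with the vertex ordering 0 < 1 < 2 < 3. The simplices of K, each written with vertices in increasing order, are:

  0-simplices (4): [0], [1], [2], [3]
  1-simplices (4): [0,1], [0,3], [1,2], [2,3]

so the chain groups are C_0 ≅ Z^4, C_1 ≅ Z^4.

∂_1: C_1 → C_0 sends each edge [p,q] (with p < q) to q − p. For instance
  ∂[0,3] = [3] − [0].
The 4×4 boundary matrix has rank 3 and Smith normal form diag(1,1,1).

Computing H_k = (kernel of ∂_k) / (image of ∂_{k+1}):

  H_1: rank ker ∂_1 − rank ∂_2 = (4 − 3) − 0 = 1, and there is no ∂_2, so H_1 ≅ Z.

H_1 = Z.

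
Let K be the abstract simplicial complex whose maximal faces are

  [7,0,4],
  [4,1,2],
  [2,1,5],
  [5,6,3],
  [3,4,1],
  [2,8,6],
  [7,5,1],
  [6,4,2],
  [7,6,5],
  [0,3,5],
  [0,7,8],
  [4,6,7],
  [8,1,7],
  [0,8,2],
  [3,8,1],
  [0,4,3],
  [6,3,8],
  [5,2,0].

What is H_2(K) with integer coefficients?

H_2 ≅ Z.

K has 9 vertices, 27 edges, 18 triangles.
rank ∂_2 = 17, rank ∂_3 = 0 ⇒ b_2 = 18 − 17 − 0 = 1. So H_2 = Z.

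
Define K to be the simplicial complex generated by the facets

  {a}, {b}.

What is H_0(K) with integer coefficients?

K has 2 vertices.
rank ∂_0 = 0, rank ∂_1 = 0 ⇒ b_0 = 2 − 0 − 0 = 2. So H_0 = Z^2.

H_0 = Z^2.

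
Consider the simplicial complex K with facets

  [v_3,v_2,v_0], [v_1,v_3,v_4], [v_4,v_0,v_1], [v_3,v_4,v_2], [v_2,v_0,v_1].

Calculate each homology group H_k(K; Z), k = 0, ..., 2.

H_0 ≅ Z,  H_1 ≅ Z,  H_2 = 0.

Fix the vertex order v_0 < v_1 < v_2 < v_3 < v_4 and write every simplex with vertices in increasing order. Then dim K = 2 and the simplices of K are:

  0-simplices (5): [v_0], [v_1], [v_2], [v_3], [v_4]
  1-simplices (10): [v_0,v_1], [v_0,v_2], [v_0,v_3], [v_0,v_4], [v_1,v_2], [v_1,v_3], [v_1,v_4], [v_2,v_3], [v_2,v_4], [v_3,v_4]
  2-simplices (5): [v_0,v_1,v_2], [v_0,v_1,v_4], [v_0,v_2,v_3], [v_1,v_3,v_4], [v_2,v_3,v_4]

Hence C_0 ≅ Z^5, C_1 ≅ Z^10, C_2 ≅ Z^5.

Boundary ∂_1: C_1 → C_0 sends each edge [p,q] (with p < q) to q − p. For instance
  ∂[v_1,v_4] = [v_4] − [v_1].
The resulting 5×10 matrix has rank 4, and its Smith normal form has invariant factors (1,1,1,1).

The boundary map ∂_2: C_2 → C_1 acts by ∂[p,q,r] = [q,r] − [p,r] + [p,q]. For instance
  ∂[v_2,v_3,v_4] = [v_3,v_4] − [v_2,v_4] + [v_2,v_3],
  ∂[v_1,v_3,v_4] = [v_3,v_4] − [v_1,v_4] + [v_1,v_3].
The resulting 10×5 matrix has rank 5, and its Smith normal form has invariant factors (1,1,1,1,1).

Now H_k = ker ∂_k / im ∂_{k+1}, so:

  H_0: rank C_0 − rank ∂_1 = 5 − 4 = 1, and the invariant factors of ∂_1 are all 1, so H_0 = Z.
  H_1: rank ker ∂_1 − rank ∂_2 = (10 − 4) − 5 = 1, and the invariant factors of ∂_2 are all 1, so H_1 = Z.
  H_2: rank ker ∂_2 − rank ∂_3 = (5 − 5) − 0 = 0, and there is no ∂_3, so H_2 = 0.

As a check, the Euler characteristic is 5 − 10 + 5 = 0, which agrees with 1 − 1 + 0 = 0.
(K is a triangulation of the Möbius band.)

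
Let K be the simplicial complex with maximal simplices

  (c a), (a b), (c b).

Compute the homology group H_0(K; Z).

H_0 = Z.

We work with the vertex ordering a < b < c. The simplices of K, each written with vertices in increasing order, are:

  0-simplices (3): a, b, c
  1-simplices (3): ab, ac, bc

so the chain groups are C_0 ≅ Z^3, C_1 ≅ Z^3.

∂_1: C_1 → C_0 maps an edge to its endpoints' difference, ∂[p,q] = q − p. For instance
  ∂ab = b − a.
This gives a 3×3 integer matrix of rank 2; reducing to Smith normal form yields diagonal entries (1,1).

Computing H_k = (kernel of ∂_k) / (image of ∂_{k+1}):

  H_0: rank C_0 − rank ∂_1 = 3 − 2 = 1, and the invariant factors of ∂_1 are all 1, so H_0 = Z.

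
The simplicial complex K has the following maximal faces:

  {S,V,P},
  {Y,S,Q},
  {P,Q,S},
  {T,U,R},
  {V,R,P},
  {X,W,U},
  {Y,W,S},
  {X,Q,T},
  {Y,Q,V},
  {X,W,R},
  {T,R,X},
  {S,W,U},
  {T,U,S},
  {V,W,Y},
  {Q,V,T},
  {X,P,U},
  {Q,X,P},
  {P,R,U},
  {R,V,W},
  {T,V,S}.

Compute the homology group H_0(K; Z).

H_0 = Z.

K has 10 vertices, 30 edges, 20 triangles.
rank ∂_0 = 0, rank ∂_1 = 9 ⇒ b_0 = 10 − 0 − 9 = 1; all invariant factors of ∂_1 are 1 so no torsion. So H_0 ≅ Z.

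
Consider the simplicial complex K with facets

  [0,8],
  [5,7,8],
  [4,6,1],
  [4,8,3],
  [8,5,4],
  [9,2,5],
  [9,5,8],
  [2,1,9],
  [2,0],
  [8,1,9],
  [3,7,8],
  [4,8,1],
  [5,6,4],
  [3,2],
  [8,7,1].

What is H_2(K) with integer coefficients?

H_2 = 0.

K has 10 vertices, 23 edges, 12 triangles.
rank ∂_2 = 12, rank ∂_3 = 0 ⇒ b_2 = 12 − 12 − 0 = 0. So H_2 ≅ 0.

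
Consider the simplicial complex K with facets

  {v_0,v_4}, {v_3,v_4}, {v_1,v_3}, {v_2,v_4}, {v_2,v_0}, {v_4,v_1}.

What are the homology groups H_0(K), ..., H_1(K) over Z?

H_0 = Z,  H_1 = Z^2.

Order the vertices as v_0 < v_1 < v_2 < v_3 < v_4. Listing each simplex with vertices in this order, K has dimension 1 with simplices:

  0-simplices (5): [v_0], [v_1], [v_2], [v_3], [v_4]
  1-simplices (6): [v_0,v_2], [v_0,v_4], [v_1,v_3], [v_1,v_4], [v_2,v_4], [v_3,v_4]

Hence C_0 ≅ Z^5, C_1 ≅ Z^6.

∂_1: C_1 → C_0 sends each edge [p,q] (with p < q) to q − p.
As a 5×6 matrix over Z this has rank 4, with invariant factors (1,1,1,1).

From H_k ≅ ker(∂_k) / im(∂_{k+1}) we obtain:

  H_0: rank C_0 − rank ∂_1 = 5 − 4 = 1, and the invariant factors of ∂_1 are all 1, so H_0 = Z.
  H_1: rank ker ∂_1 − rank ∂_2 = (6 − 4) − 0 = 2, and there is no ∂_2, so H_1 = Z^2.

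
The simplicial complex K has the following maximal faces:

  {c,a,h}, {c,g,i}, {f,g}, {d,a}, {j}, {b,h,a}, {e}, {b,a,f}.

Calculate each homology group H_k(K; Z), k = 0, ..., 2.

K has 10 vertices, 12 edges, 4 triangles.
rank ∂_0 = 0, rank ∂_1 = 7 ⇒ b_0 = 10 − 0 − 7 = 3; all invariant factors of ∂_1 are 1 so no torsion. So H_0 ≅ Z^3.
rank ∂_1 = 7, rank ∂_2 = 4 ⇒ b_1 = 12 − 7 − 4 = 1; all invariant factors of ∂_2 are 1 so no torsion. So H_1 ≅ Z.
rank ∂_2 = 4, rank ∂_3 = 0 ⇒ b_2 = 4 − 4 − 0 = 0. So H_2 ≅ 0.

H_0 ≅ Z^3,  H_1 ≅ Z,  H_2 = 0.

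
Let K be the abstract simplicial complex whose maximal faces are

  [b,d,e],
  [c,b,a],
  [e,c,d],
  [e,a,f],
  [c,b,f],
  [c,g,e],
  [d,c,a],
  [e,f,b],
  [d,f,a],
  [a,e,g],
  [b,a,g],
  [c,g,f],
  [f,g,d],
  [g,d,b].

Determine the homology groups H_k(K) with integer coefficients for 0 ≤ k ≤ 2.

H_0 = Z,  H_1 = Z^2,  H_2 = Z.

Fix the vertex order a < b < c < d < e < f < g and write every simplex with vertices in increasing order. Then dim K = 2 and the simplices of K are:

  0-simplices (7): a, b, c, d, e, f, g
  1-simplices (21): ab, ac, ad, ae, af, ag, bc, bd, be, bf, bg, cd, ce, cf, cg, de, df, dg, ef, eg, fg
  2-simplices (14): abc, abg, acd, adf, aef, aeg, bcf, bde, bdg, bef, cde, ceg, cfg, dfg

so the chain groups are C_0 ≅ Z^7, C_1 ≅ Z^21, C_2 ≅ Z^14.

The boundary map ∂_1: C_1 → C_0 sends each edge [p,q] (with p < q) to q − p. For instance
  ∂ag = g − a.
As a 7×21 matrix over Z this has rank 6, with invariant factors (1,1,1,1,1,1).

Boundary ∂_2: C_2 → C_1 acts by ∂[p,q,r] = [q,r] − [p,r] + [p,q]. For instance
  ∂adf = df − af + ad,
  ∂bcf = cf − bf + bc.
As a 21×14 matrix over Z this has rank 13, with invariant factors (1,1,1,1,1,1,1,1,1,1,1,1,1).

Computing H_k = (kernel of ∂_k) / (image of ∂_{k+1}):

  H_0: rank C_0 − rank ∂_1 = 7 − 6 = 1, and the invariant factors of ∂_1 are all 1, so H_0 = Z.
  H_1: rank ker ∂_1 − rank ∂_2 = (21 − 6) − 13 = 2, and the invariant factors of ∂_2 are all 1, so H_1 = Z^2.
  H_2: rank ker ∂_2 − rank ∂_3 = (14 − 13) − 0 = 1, and there is no ∂_3, so H_2 = Z.

As a check, the Euler characteristic is 7 − 21 + 14 = 0, which agrees with 1 − 2 + 1 = 0.
(K is a triangulation of the torus T^2.)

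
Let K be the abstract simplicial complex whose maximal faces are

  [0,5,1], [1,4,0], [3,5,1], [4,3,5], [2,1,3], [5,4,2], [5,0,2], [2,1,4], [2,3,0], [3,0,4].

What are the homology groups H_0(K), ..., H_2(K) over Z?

Fix the vertex order 0 < 1 < 2 < 3 < 4 < 5 and write every simplex with vertices in increasing order. Then dim K = 2 and the simplices of K are:

  0-simplices (6): [0], [1], [2], [3], [4], [5]
  1-simplices (15): [0,1], [0,2], [0,3], [0,4], [0,5], [1,2], [1,3], [1,4], [1,5], [2,3], [2,4], [2,5], [3,4], [3,5], [4,5]
  2-simplices (10): [0,1,4], [0,1,5], [0,2,3], [0,2,5], [0,3,4], [1,2,3], [1,2,4], [1,3,5], [2,4,5], [3,4,5]

giving chain groups C_0 ≅ Z^6, C_1 ≅ Z^15, C_2 ≅ Z^10.

Boundary ∂_1: C_1 → C_0 maps an edge to its endpoints' difference, ∂[p,q] = q − p.
As a 6×15 matrix over Z this has rank 5, with invariant factors (1,1,1,1,1).

Boundary ∂_2: C_2 → C_1 acts by ∂[p,q,r] = [q,r] − [p,r] + [p,q]. For instance
  ∂[3,4,5] = [4,5] − [3,5] + [3,4],
  ∂[0,2,3] = [2,3] − [0,3] + [0,2].
As a 15×10 matrix over Z this has rank 10, with invariant factors (1,1,1,1,1,1,1,1,1,2).

Now H_k = ker ∂_k / im ∂_{k+1}, so:

  H_0: rank C_0 − rank ∂_1 = 6 − 5 = 1, and the invariant factors of ∂_1 are all 1, so H_0 ≅ Z.
  H_1: rank ker ∂_1 − rank ∂_2 = (15 − 5) − 10 = 0, and ∂_2 has invariant factor 2 > 1, so H_1 ≅ Z/2.
  H_2: rank ker ∂_2 − rank ∂_3 = (10 − 10) − 0 = 0, and there is no ∂_3, so H_2 ≅ 0.

H_0 = Z,  H_1 = Z/2,  H_2 = 0.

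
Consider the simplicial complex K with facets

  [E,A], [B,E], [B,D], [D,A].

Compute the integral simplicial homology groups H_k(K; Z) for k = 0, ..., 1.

H_0 = Z,  H_1 = Z.

We work with the vertex ordering A < B < D < E. The simplices of K, each written with vertices in increasing order, are:

  0-simplices (4): A, B, D, E
  1-simplices (4): AD, AE, BD, BE

giving chain groups C_0 ≅ Z^4, C_1 ≅ Z^4.

The boundary map ∂_1: C_1 → C_0 maps an edge to its endpoints' difference, ∂[p,q] = q − p. For instance
  ∂AD = D − A.
The resulting 4×4 matrix has rank 3, and its Smith normal form has invariant factors (1,1,1).

Now H_k = ker ∂_k / im ∂_{k+1}, so:

  H_0: rank C_0 − rank ∂_1 = 4 − 3 = 1, and the invariant factors of ∂_1 are all 1, so H_0 = Z.
  H_1: rank ker ∂_1 − rank ∂_2 = (4 − 3) − 0 = 1, and there is no ∂_2, so H_1 = Z.

(K is a triangulation of the circle S^1.)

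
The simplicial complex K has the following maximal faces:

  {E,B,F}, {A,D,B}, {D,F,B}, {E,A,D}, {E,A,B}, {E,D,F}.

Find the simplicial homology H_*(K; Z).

H_0 ≅ Z,  H_1 = 0,  H_2 ≅ Z.

Take the total order A < B < D < E < F on the vertex set. Then K (dimension 2) consists of the simplices:

  0-simplices (5): A, B, D, E, F
  1-simplices (9): AB, AD, AE, BD, BE, BF, DE, DF, EF
  2-simplices (6): ABD, ABE, ADE, BDF, BEF, DEF

so the chain groups are C_0 ≅ Z^5, C_1 ≅ Z^9, C_2 ≅ Z^6.

The boundary map ∂_1: C_1 → C_0 sends each edge [p,q] (with p < q) to q − p.
As a 5×9 matrix over Z this has rank 4, with invariant factors (1,1,1,1).

The boundary map ∂_2: C_2 → C_1 sends each 2-simplex [p,q,r] to [q,r] − [p,r] + [p,q]. For instance
  ∂BDF = DF − BF + BD,
  ∂ADE = DE − AE + AD.
The 9×6 boundary matrix has rank 5 and Smith normal form diag(1,1,1,1,1).

Computing H_k = (kernel of ∂_k) / (image of ∂_{k+1}):

  H_0: rank C_0 − rank ∂_1 = 5 − 4 = 1, and the invariant factors of ∂_1 are all 1, so H_0 ≅ Z.
  H_1: rank ker ∂_1 − rank ∂_2 = (9 − 4) − 5 = 0, and the invariant factors of ∂_2 are all 1, so H_1 ≅ 0.
  H_2: rank ker ∂_2 − rank ∂_3 = (6 − 5) − 0 = 1, and there is no ∂_3, so H_2 ≅ Z.

As a check, the Euler characteristic is 5 − 9 + 6 = 2, which agrees with 1 − 0 + 1 = 2.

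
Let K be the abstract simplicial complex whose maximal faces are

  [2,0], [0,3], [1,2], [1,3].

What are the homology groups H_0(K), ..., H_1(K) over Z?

H_0 ≅ Z,  H_1 ≅ Z.

K has 4 vertices, 4 edges.
rank ∂_0 = 0, rank ∂_1 = 3 ⇒ b_0 = 4 − 0 − 3 = 1; all invariant factors of ∂_1 are 1 so no torsion. So H_0 = Z.
rank ∂_1 = 3, rank ∂_2 = 0 ⇒ b_1 = 4 − 3 − 0 = 1. So H_1 = Z.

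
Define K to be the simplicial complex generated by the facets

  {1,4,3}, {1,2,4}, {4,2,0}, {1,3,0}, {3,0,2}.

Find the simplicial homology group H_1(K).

We work with the vertex ordering 0 < 1 < 2 < 3 < 4. The simplices of K, each written with vertices in increasing order, are:

  0-simplices (5): [0], [1], [2], [3], [4]
  1-simplices (10): [0,1], [0,2], [0,3], [0,4], [1,2], [1,3], [1,4], [2,3], [2,4], [3,4]
  2-simplices (5): [0,1,3], [0,2,3], [0,2,4], [1,2,4], [1,3,4]

giving chain groups C_0 ≅ Z^5, C_1 ≅ Z^10, C_2 ≅ Z^5.

The boundary map ∂_1: C_1 → C_0 is given by ∂[p,q] = [q] − [p]. For instance
  ∂[0,1] = [1] − [0].
This gives a 5×10 integer matrix of rank 4; reducing to Smith normal form yields diagonal entries (1,1,1,1).

The boundary map ∂_2: C_2 → C_1 acts by ∂[p,q,r] = [q,r] − [p,r] + [p,q]. For instance
  ∂[0,1,3] = [1,3] − [0,3] + [0,1],
  ∂[1,2,4] = [2,4] − [1,4] + [1,2].
As a 10×5 matrix over Z this has rank 5, with invariant factors (1,1,1,1,1).

From H_k ≅ ker(∂_k) / im(∂_{k+1}) we obtain:

  H_1: rank ker ∂_1 − rank ∂_2 = (10 − 4) − 5 = 1, and the invariant factors of ∂_2 are all 1, so H_1 ≅ Z.

(K is a triangulation of the Möbius band.)

H_1 = Z.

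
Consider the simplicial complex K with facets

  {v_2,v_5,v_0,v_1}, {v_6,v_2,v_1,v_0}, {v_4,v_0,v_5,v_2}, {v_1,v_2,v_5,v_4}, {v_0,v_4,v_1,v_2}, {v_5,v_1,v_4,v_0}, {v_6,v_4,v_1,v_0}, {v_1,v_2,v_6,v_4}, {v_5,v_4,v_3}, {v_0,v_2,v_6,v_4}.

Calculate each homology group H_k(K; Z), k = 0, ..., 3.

We work with the vertex ordering v_0 < v_1 < v_2 < v_3 < v_4 < v_5 < v_6. The simplices of K, each written with vertices in increasing order, are:

  0-simplices (7): [v_0], [v_1], [v_2], [v_3], [v_4], [v_5], [v_6]
  1-simplices (16): (16 of them)
  2-simplices (17): (17 of them)
  3-simplices (9): (9 of them)

Hence C_0 ≅ Z^7, C_1 ≅ Z^16, C_2 ≅ Z^17, C_3 ≅ Z^9.

The boundary map ∂_1: C_1 → C_0 maps an edge to its endpoints' difference, ∂[p,q] = q − p. For instance
  ∂[v_4,v_6] = [v_6] − [v_4].
This gives a 7×16 integer matrix of rank 6; reducing to Smith normal form yields diagonal entries (1,1,1,1,1,1).

∂_2: C_2 → C_1 maps a triangle to the signed sum of its edges. For instance
  ∂[v_0,v_4,v_5] = [v_4,v_5] − [v_0,v_5] + [v_0,v_4],
  ∂[v_3,v_4,v_5] = [v_4,v_5] − [v_3,v_5] + [v_3,v_4].
As a 16×17 matrix over Z this has rank 10, with invariant factors (1,1,1,1,1,1,1,1,1,1).

Boundary ∂_3: C_3 → C_2 sends each 3-simplex σ to the alternating sum Σ_i (−1)^i (σ with its i-th vertex removed). For instance
  ∂[v_1,v_2,v_4,v_5] = [v_2,v_4,v_5] − [v_1,v_4,v_5] + [v_1,v_2,v_5] − [v_1,v_2,v_4],
  ∂[v_0,v_1,v_2,v_6] = [v_1,v_2,v_6] − [v_0,v_2,v_6] + [v_0,v_1,v_6] − [v_0,v_1,v_2].
This gives a 17×9 integer matrix of rank 7; reducing to Smith normal form yields diagonal entries (1,1,1,1,1,1,1).

Now H_k = ker ∂_k / im ∂_{k+1}, so:

  H_0: rank C_0 − rank ∂_1 = 7 − 6 = 1, and the invariant factors of ∂_1 are all 1, so H_0 ≅ Z.
  H_1: rank ker ∂_1 − rank ∂_2 = (16 − 6) − 10 = 0, and the invariant factors of ∂_2 are all 1, so H_1 ≅ 0.
  H_2: rank ker ∂_2 − rank ∂_3 = (17 − 10) − 7 = 0, and the invariant factors of ∂_3 are all 1, so H_2 ≅ 0.
  H_3: rank ker ∂_3 − rank ∂_4 = (9 − 7) − 0 = 2, and there is no ∂_4, so H_3 ≅ Z^2.

H_0 ≅ Z,  H_1 = 0,  H_2 = 0,  H_3 ≅ Z^2.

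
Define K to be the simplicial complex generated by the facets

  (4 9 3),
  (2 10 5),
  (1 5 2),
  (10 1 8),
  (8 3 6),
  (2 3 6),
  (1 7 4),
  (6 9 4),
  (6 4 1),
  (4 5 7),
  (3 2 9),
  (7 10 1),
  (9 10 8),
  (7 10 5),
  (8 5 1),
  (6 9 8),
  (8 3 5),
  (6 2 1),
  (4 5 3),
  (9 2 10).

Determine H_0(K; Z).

H_0 ≅ Z.

K has 10 vertices, 30 edges, 20 triangles.
rank ∂_0 = 0, rank ∂_1 = 9 ⇒ b_0 = 10 − 0 − 9 = 1; all invariant factors of ∂_1 are 1 so no torsion. So H_0 ≅ Z.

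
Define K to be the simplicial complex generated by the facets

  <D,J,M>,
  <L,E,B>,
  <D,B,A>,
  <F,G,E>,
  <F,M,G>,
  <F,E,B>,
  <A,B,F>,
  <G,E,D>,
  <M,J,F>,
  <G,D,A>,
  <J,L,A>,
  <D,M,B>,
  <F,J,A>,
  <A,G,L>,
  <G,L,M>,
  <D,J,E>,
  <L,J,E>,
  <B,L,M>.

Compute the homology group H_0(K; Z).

Fix the vertex order A < B < D < E < F < G < J < L < M and write every simplex with vertices in increasing order. Then dim K = 2 and the simplices of K are:

  0-simplices (9): A, B, D, E, F, G, J, L, M
  1-simplices (27): AB, AD, AF, AG, AJ, AL, BD, BE, BF, BL, BM, DE, DG, DJ, DM, EF, EG, EJ, EL, FG, FJ, FM, GL, GM, JL, JM, LM
  2-simplices (18): ABD, ABF, ADG, AFJ, AGL, AJL, BDM, BEF, BEL, BLM, DEG, DEJ, DJM, EFG, EJL, FGM, FJM, GLM

giving chain groups C_0 ≅ Z^9, C_1 ≅ Z^27, C_2 ≅ Z^18.

The boundary map ∂_1: C_1 → C_0 sends each edge [p,q] (with p < q) to q − p.
The 9×27 boundary matrix has rank 8 and Smith normal form diag(1,1,1,1,1,1,1,1).

The boundary map ∂_2: C_2 → C_1 sends each 2-simplex [p,q,r] to [q,r] − [p,r] + [p,q]. For instance
  ∂EJL = JL − EL + EJ,
  ∂BLM = LM − BM + BL.
As a 27×18 matrix over Z this has rank 17, with invariant factors (1,1,1,1,1,1,1,1,1,1,1,1,1,1,1,1,1).

Reading off H_k = ker ∂_k / im ∂_{k+1}:

  H_0: rank C_0 − rank ∂_1 = 9 − 8 = 1, and the invariant factors of ∂_1 are all 1, so H_0 = Z.

H_0 ≅ Z.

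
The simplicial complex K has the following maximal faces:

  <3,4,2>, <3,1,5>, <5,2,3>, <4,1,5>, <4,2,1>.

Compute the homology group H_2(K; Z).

H_2 = 0.

K has 5 vertices, 10 edges, 5 triangles.
rank ∂_2 = 5, rank ∂_3 = 0 ⇒ b_2 = 5 − 5 − 0 = 0. So H_2 ≅ 0.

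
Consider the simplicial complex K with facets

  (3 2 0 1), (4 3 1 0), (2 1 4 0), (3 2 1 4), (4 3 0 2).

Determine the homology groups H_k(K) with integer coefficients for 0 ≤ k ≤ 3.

Fix the vertex order 0 < 1 < 2 < 3 < 4 and write every simplex with vertices in increasing order. Then dim K = 3 and the simplices of K are:

  0-simplices (5): [0], [1], [2], [3], [4]
  1-simplices (10): [0,1], [0,2], [0,3], [0,4], [1,2], [1,3], [1,4], [2,3], [2,4], [3,4]
  2-simplices (10): [0,1,2], [0,1,3], [0,1,4], [0,2,3], [0,2,4], [0,3,4], [1,2,3], [1,2,4], [1,3,4], [2,3,4]
  3-simplices (5): [0,1,2,3], [0,1,2,4], [0,1,3,4], [0,2,3,4], [1,2,3,4]

Hence C_0 ≅ Z^5, C_1 ≅ Z^10, C_2 ≅ Z^10, C_3 ≅ Z^5.

Boundary ∂_1: C_1 → C_0 is given by ∂[p,q] = [q] − [p].
As a 5×10 matrix over Z this has rank 4, with invariant factors (1,1,1,1).

Boundary ∂_2: C_2 → C_1 sends each 2-simplex [p,q,r] to [q,r] − [p,r] + [p,q]. For instance
  ∂[0,1,4] = [1,4] − [0,4] + [0,1],
  ∂[1,3,4] = [3,4] − [1,4] + [1,3].
The resulting 10×10 matrix has rank 6, and its Smith normal form has invariant factors (1,1,1,1,1,1).

The boundary map ∂_3: C_3 → C_2 sends each 3-simplex σ to the alternating sum Σ_i (−1)^i (σ with its i-th vertex removed). For instance
  ∂[1,2,3,4] = [2,3,4] − [1,3,4] + [1,2,4] − [1,2,3],
  ∂[0,1,2,4] = [1,2,4] − [0,2,4] + [0,1,4] − [0,1,2].
The 10×5 boundary matrix has rank 4 and Smith normal form diag(1,1,1,1).

Reading off H_k = ker ∂_k / im ∂_{k+1}:

  H_0: rank C_0 − rank ∂_1 = 5 − 4 = 1, and the invariant factors of ∂_1 are all 1, so H_0 = Z.
  H_1: rank ker ∂_1 − rank ∂_2 = (10 − 4) − 6 = 0, and the invariant factors of ∂_2 are all 1, so H_1 = 0.
  H_2: rank ker ∂_2 − rank ∂_3 = (10 − 6) − 4 = 0, and the invariant factors of ∂_3 are all 1, so H_2 = 0.
  H_3: rank ker ∂_3 − rank ∂_4 = (5 − 4) − 0 = 1, and there is no ∂_4, so H_3 = Z.

As a check, the Euler characteristic is 5 − 10 + 10 − 5 = 0, which agrees with 1 − 0 + 0 − 1 = 0.
(K is a triangulation of the 3-sphere S^3.)

H_0 = Z,  H_1 = 0,  H_2 = 0,  H_3 = Z.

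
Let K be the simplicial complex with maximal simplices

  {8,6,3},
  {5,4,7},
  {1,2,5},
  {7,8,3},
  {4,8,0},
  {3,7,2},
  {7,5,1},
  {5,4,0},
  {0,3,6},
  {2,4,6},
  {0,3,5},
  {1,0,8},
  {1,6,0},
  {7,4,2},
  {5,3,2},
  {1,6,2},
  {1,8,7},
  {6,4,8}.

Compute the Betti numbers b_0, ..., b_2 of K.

b_0 = 1, b_1 = 1, b_2 = 0.

Order the vertices as 0 < 1 < 2 < 3 < 4 < 5 < 6 < 7 < 8. Listing each simplex with vertices in this order, K has dimension 2 with simplices:

  0-simplices (9): [0], [1], [2], [3], [4], [5], [6], [7], [8]
  1-simplices (27): (27 of them)
  2-simplices (18): [0,1,6], [0,1,8], [0,3,5], [0,3,6], [0,4,5], [0,4,8], [1,2,5], [1,2,6], [1,5,7], [1,7,8], [2,3,5], [2,3,7], [2,4,6], [2,4,7], [3,6,8], [3,7,8], [4,5,7], [4,6,8]

Hence C_0 ≅ Z^9, C_1 ≅ Z^27, C_2 ≅ Z^18.

The boundary map ∂_1: C_1 → C_0 is given by ∂[p,q] = [q] − [p]. For instance
  ∂[0,8] = [8] − [0].
The 9×27 boundary matrix has rank 8 and Smith normal form diag(1,1,1,1,1,1,1,1).

∂_2: C_2 → C_1 acts by ∂[p,q,r] = [q,r] − [p,r] + [p,q]. For instance
  ∂[0,3,6] = [3,6] − [0,6] + [0,3],
  ∂[0,1,6] = [1,6] − [0,6] + [0,1].
This gives a 27×18 integer matrix of rank 18; reducing to Smith normal form yields diagonal entries (1,1,1,1,1,1,1,1,1,1,1,1,1,1,1,1,1,2).

Reading off H_k = ker ∂_k / im ∂_{k+1}:

  H_0: rank C_0 − rank ∂_1 = 9 − 8 = 1, and the invariant factors of ∂_1 are all 1, so H_0 ≅ Z.
  H_1: rank ker ∂_1 − rank ∂_2 = (27 − 8) − 18 = 1, and ∂_2 has invariant factor 2 > 1, so H_1 ≅ Z ⊕ Z/2Z.
  H_2: rank ker ∂_2 − rank ∂_3 = (18 − 18) − 0 = 0, and there is no ∂_3, so H_2 ≅ 0.

Hence the Betti numbers are b_0 = 1, b_1 = 1, b_2 = 0.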